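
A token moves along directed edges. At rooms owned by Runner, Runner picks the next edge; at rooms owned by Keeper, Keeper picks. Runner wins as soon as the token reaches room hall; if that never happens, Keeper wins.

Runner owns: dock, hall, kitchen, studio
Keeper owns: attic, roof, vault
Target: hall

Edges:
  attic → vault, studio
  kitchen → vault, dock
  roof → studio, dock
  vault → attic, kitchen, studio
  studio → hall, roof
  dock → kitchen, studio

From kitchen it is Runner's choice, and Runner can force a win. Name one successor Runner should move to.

dock

A0 = {hall}
A1: add {studio} — studio (Runner) has studio→hall.
A2: add {dock} — dock (Runner) has dock→studio.
A3: add {kitchen, roof} — kitchen (Runner) has kitchen→dock; roof (Keeper): all of {studio, dock} already in.
A4 = A3; e.g. attic (Keeper) can still go to vault. Fixed point.
From kitchen, successor dock is in the attractor (rank 2); the other successor vault is not.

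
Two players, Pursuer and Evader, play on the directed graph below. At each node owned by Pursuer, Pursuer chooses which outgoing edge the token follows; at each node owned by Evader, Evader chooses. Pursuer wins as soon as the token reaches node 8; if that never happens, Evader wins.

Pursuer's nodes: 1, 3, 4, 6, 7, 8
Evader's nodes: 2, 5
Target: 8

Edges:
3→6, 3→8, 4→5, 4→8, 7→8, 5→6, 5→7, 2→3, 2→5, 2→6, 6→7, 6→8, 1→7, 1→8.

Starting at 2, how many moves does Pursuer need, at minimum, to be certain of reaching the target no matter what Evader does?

3

A0 = {8}
A1: add {1, 3, 4, 6, 7} — 1 (Pursuer) has 1→8; 3 (Pursuer) has 3→8; 4 (Pursuer) has 4→8; 6 (Pursuer) has 6→8; 7 (Pursuer) has 7→8.
A2: add {5} — 5 (Evader): all of {6, 7} already in.
A3: add {2} — 2 (Evader): all of {3, 5, 6} already in.
A3 = all vertices. Fixed point.
2 enters the attractor at level 3, so Pursuer can force the target in 3 moves from there.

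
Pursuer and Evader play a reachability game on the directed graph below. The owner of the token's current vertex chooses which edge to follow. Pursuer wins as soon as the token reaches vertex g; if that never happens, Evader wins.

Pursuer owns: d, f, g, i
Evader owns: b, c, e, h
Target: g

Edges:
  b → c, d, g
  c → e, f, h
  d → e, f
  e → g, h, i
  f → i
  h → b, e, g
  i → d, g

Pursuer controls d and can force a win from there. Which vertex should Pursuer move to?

f

A0 = {g}
A1: add {i} — i (Pursuer) has i→g.
A2: add {f} — f (Pursuer) has f→i.
A3: add {d} — d (Pursuer) has d→f.
A4 = A3; e.g. b (Evader) can still go to c. Fixed point.
From d, successor f is in the attractor (rank 2); the other successor e is not.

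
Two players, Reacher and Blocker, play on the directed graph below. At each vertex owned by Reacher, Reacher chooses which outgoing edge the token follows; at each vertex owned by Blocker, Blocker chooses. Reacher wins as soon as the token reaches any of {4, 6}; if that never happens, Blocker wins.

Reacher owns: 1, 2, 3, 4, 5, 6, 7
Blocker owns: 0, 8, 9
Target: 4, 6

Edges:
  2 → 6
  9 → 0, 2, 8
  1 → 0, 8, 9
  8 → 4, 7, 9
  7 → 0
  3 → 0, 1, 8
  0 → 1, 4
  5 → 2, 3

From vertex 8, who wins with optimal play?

A0 = {4, 6}
A1: add {2} — 2 (Reacher) has 2→6.
A2: add {5} — 5 (Reacher) has 5→2.
A3 = A2; e.g. 0 (Blocker) can still go to 1. Fixed point.
8 never enters the attractor, so Blocker can avoid the target forever.

Blocker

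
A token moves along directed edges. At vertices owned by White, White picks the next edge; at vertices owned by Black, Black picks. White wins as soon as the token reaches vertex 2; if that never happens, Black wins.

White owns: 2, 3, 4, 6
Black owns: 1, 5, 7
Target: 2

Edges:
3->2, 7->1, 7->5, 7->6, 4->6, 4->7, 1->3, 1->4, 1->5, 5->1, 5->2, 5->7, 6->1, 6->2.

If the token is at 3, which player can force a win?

A0 = {2}
A1: add {3, 6} — 3 (White) has 3→2; 6 (White) has 6→2.
3 ∈ A1, so White can force the target.

White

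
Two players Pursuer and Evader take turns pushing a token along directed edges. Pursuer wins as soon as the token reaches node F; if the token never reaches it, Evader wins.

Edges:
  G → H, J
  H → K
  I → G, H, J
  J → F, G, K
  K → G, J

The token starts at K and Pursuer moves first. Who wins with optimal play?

Evader

Track states (vertex, player-to-move).
A0 = {(F,Pursuer), (F,Evader)}
A1: add {(J,Pursuer)}.
A2 = A1; e.g. (G,Pursuer) stays out. (K,Pursuer) never enters ⇒ Evader avoids the target.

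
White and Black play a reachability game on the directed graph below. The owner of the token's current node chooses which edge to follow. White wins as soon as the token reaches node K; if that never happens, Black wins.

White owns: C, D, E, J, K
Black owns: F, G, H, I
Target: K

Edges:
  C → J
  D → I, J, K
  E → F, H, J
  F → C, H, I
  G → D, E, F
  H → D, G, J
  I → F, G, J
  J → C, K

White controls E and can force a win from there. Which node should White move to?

J

A0 = {K}
A1: add {D, J} — D (White) has D→K; J (White) has J→K.
A2: add {C, E} — C (White) has C→J; E (White) has E→J.
A3 = A2; e.g. F (Black) can still go to H. Fixed point.
From E, successor J is in the attractor (rank 1); the other successors F, H are not.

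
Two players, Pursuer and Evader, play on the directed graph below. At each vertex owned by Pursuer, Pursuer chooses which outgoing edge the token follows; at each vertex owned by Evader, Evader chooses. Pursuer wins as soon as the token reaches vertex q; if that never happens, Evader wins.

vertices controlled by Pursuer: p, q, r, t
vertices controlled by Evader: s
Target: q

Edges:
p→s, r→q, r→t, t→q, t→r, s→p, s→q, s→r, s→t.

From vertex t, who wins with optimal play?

Pursuer

A0 = {q}
A1: add {r, t} — r (Pursuer) has r→q; t (Pursuer) has t→q.
A2 = A1; e.g. p (Pursuer) has no edge into A1. Fixed point.
t ∈ A1, so Pursuer can force the target.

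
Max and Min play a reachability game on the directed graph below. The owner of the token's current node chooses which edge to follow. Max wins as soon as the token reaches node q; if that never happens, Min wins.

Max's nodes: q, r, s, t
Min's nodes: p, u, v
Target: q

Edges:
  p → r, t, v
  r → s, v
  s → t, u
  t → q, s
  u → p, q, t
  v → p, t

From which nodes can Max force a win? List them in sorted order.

A0 = {q}
A1: add {t} — t (Max) has t→q.
A2: add {s} — s (Max) has s→t.
A3: add {r} — r (Max) has r→s.
A4 = A3; e.g. p (Min) can still go to v. Fixed point.
Max's winning region = {q, r, s, t}.

q, r, s, t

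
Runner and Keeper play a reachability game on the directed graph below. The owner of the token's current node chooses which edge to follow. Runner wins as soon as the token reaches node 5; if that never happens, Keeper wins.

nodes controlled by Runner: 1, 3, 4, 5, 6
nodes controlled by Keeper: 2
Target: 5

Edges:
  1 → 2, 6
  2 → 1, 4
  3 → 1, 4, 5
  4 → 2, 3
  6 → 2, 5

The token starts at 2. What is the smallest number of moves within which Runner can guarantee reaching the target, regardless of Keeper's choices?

A0 = {5}
A1: add {3, 6} — 3 (Runner) has 3→5; 6 (Runner) has 6→5.
A2: add {1, 4} — 1 (Runner) has 1→6; 4 (Runner) has 4→3.
A3: add {2} — 2 (Keeper): all of {1, 4} already in.
A3 = all vertices. Fixed point.
2 enters the attractor at level 3, so Runner can force the target in 3 moves from there.

3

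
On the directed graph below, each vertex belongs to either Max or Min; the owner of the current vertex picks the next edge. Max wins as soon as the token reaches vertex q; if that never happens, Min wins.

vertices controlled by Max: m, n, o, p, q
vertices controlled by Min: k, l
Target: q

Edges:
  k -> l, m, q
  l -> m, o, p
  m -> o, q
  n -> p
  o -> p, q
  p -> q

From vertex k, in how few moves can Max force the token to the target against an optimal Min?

A0 = {q}
A1: add {m, o, p} — m (Max) has m→q; o (Max) has o→q; p (Max) has p→q.
A2: add {l, n} — l (Min): all of {m, o, p} already in; n (Max) has n→p.
A3: add {k} — k (Min): all of {l, m, q} already in.
A3 = all vertices. Fixed point.
k enters the attractor at level 3, so Max can force the target in 3 moves from there.

3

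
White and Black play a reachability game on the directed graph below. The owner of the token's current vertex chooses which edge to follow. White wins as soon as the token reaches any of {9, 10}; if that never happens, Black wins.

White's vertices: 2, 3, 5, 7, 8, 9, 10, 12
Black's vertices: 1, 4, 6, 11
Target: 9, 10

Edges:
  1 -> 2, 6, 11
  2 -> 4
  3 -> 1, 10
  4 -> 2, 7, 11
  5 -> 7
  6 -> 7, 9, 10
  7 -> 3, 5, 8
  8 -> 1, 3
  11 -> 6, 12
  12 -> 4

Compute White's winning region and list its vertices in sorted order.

3, 5, 6, 7, 8, 9, 10

A0 = {9, 10}
A1: add {3} — 3 (White) has 3→10.
A2: add {7, 8} — 7 (White) has 7→3; 8 (White) has 8→3.
A3: add {5, 6} — 5 (White) has 5→7; 6 (Black): all of {7, 9, 10} already in.
A4 = A3; e.g. 1 (Black) can still go to 2. Fixed point.
White's winning region = {3, 5, 6, 7, 8, 9, 10}.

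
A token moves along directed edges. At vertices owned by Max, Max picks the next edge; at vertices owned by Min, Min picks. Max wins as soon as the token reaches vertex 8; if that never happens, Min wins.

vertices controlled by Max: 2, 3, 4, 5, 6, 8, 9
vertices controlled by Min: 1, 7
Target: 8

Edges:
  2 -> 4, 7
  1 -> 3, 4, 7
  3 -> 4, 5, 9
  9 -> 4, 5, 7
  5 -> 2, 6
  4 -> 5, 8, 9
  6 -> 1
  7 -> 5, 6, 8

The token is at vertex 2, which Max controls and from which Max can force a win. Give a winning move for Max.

4

A0 = {8}
A1: add {4} — 4 (Max) has 4→8.
A2: add {2, 3, 9} — 2 (Max) has 2→4; 3 (Max) has 3→4; 9 (Max) has 9→4.
A3: add {5} — 5 (Max) has 5→2.
A4 = A3; e.g. 1 (Min) can still go to 7. Fixed point.
From 2, successor 4 is in the attractor (rank 1); the other successor 7 is not.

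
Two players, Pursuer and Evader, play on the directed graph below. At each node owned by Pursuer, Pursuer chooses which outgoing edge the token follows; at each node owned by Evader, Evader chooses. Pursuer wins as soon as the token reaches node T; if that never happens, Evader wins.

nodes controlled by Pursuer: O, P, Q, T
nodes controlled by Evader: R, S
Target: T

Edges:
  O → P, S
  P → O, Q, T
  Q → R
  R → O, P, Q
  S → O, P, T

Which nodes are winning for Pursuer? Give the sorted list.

A0 = {T}
A1: add {P} — P (Pursuer) has P→T.
A2: add {O} — O (Pursuer) has O→P.
A3: add {S} — S (Evader): all of {O, P, T} already in.
A4 = A3; e.g. Q (Pursuer) has no edge into A3. Fixed point.
Pursuer's winning region = {O, P, S, T}.

O, P, S, T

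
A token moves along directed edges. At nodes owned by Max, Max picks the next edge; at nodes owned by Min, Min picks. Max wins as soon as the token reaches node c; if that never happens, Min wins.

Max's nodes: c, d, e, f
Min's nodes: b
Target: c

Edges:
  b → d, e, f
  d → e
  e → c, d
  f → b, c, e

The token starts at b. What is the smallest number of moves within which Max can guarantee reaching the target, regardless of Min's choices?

A0 = {c}
A1: add {e, f} — e (Max) has e→c; f (Max) has f→c.
A2: add {d} — d (Max) has d→e.
A3: add {b} — b (Min): all of {d, e, f} already in.
A3 = all vertices. Fixed point.
b enters the attractor at level 3, so Max can force the target in 3 moves from there.

3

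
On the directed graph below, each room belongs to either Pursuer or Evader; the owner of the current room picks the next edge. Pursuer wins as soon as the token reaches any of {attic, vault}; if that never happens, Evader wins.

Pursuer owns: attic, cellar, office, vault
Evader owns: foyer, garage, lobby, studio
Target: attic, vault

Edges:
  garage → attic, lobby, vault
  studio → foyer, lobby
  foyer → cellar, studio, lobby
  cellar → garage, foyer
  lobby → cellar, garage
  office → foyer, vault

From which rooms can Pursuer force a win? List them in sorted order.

attic, office, vault

A0 = {attic, vault}
A1: add {office} — office (Pursuer) has office→vault.
A2 = A1; e.g. cellar (Pursuer) has no edge into A1. Fixed point.
Pursuer's winning region = {attic, office, vault}.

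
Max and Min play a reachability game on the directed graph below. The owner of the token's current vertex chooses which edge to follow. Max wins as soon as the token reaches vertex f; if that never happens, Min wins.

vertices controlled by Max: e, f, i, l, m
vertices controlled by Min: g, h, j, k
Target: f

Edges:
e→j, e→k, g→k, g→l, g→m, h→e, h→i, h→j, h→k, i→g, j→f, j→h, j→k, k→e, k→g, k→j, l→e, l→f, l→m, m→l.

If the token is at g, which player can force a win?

A0 = {f}
A1: add {l} — l (Max) has l→f.
A2: add {m} — m (Max) has m→l.
A3 = A2; e.g. e (Max) has no edge into A2. Fixed point.
g never enters the attractor, so Min can avoid the target forever.

Min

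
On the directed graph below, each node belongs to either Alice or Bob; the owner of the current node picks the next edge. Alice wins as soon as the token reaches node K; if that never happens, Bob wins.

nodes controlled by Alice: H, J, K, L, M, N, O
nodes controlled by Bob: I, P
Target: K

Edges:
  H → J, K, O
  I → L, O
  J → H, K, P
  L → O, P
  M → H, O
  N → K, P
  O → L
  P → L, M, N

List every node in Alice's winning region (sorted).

A0 = {K}
A1: add {H, J, N} — H (Alice) has H→K; J (Alice) has J→K; N (Alice) has N→K.
A2: add {M} — M (Alice) has M→H.
A3 = A2; e.g. I (Bob) can still go to L. Fixed point.
Alice's winning region = {H, J, K, M, N}.

H, J, K, M, N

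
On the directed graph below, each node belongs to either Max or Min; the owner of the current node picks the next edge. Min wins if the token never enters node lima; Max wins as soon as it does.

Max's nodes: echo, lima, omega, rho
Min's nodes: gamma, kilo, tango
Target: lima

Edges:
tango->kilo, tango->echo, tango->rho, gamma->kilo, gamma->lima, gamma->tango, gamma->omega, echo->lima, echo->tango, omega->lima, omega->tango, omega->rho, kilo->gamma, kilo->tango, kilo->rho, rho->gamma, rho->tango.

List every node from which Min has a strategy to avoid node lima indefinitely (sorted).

A0 = {lima}
A1: add {echo, omega} — echo (Max) has echo→lima; omega (Max) has omega→lima.
A2 = A1; e.g. kilo (Min) can still go to gamma. Fixed point.
Max's attractor = {echo, lima, omega}; Min avoids the target exactly from the complement.

gamma, kilo, rho, tango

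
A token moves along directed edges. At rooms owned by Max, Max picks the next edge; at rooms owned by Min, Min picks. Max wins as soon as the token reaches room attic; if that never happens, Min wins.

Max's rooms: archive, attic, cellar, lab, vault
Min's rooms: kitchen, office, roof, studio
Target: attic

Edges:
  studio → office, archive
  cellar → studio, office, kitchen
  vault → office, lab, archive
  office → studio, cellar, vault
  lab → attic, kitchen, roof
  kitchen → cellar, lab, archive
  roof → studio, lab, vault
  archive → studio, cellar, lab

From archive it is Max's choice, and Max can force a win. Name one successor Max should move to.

lab

A0 = {attic}
A1: add {lab} — lab (Max) has lab→attic.
A2: add {archive, vault} — archive (Max) has archive→lab; vault (Max) has vault→lab.
A3 = A2; e.g. studio (Min) can still go to office. Fixed point.
From archive, successor lab is in the attractor (rank 1); the other successors cellar, studio are not.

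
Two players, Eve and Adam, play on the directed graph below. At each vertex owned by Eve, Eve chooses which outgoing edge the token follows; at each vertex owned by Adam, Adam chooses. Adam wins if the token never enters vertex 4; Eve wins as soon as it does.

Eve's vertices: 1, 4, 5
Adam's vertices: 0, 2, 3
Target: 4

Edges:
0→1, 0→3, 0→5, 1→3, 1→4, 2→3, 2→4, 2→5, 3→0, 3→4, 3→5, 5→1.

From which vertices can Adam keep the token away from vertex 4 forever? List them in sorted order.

0, 2, 3

A0 = {4}
A1: add {1} — 1 (Eve) has 1→4.
A2: add {5} — 5 (Eve) has 5→1.
A3 = A2; e.g. 0 (Adam) can still go to 3. Fixed point.
Eve's attractor = {1, 4, 5}; Adam avoids the target exactly from the complement.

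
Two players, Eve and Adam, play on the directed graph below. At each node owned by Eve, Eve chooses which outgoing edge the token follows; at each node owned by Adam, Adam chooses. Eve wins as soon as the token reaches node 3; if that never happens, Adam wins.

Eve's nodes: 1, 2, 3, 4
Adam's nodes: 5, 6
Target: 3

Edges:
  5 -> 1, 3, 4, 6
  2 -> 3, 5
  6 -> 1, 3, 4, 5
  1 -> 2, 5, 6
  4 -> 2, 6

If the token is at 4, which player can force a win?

Eve

A0 = {3}
A1: add {2} — 2 (Eve) has 2→3.
A2: add {1, 4} — 1 (Eve) has 1→2; 4 (Eve) has 4→2.
A3 = A2; e.g. 5 (Adam) can still go to 6. Fixed point.
4 ∈ A2, so Eve can force the target.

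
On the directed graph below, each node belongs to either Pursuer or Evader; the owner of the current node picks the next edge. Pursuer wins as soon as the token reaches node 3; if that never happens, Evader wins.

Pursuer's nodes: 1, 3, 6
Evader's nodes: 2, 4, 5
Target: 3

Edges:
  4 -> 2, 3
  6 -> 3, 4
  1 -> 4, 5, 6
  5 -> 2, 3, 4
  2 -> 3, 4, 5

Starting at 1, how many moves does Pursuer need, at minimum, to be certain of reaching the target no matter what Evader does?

2

A0 = {3}
A1: add {6} — 6 (Pursuer) has 6→3.
A2: add {1} — 1 (Pursuer) has 1→6.
A3 = A2; e.g. 2 (Evader) can still go to 4. Fixed point.
1 enters the attractor at level 2, so Pursuer can force the target in 2 moves from there.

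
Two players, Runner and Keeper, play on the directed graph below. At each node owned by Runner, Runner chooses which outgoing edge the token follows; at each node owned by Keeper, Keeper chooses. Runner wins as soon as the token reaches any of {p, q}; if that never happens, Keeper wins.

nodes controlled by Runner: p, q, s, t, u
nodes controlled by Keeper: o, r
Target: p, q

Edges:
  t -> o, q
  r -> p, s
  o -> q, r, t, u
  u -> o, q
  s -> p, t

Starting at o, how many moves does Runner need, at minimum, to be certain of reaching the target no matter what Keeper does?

A0 = {p, q}
A1: add {s, t, u} — s (Runner) has s→p; t (Runner) has t→q; u (Runner) has u→q.
A2: add {r} — r (Keeper): all of {p, s} already in.
A3: add {o} — o (Keeper): all of {q, r, t, u} already in.
A3 = all vertices. Fixed point.
o enters the attractor at level 3, so Runner can force the target in 3 moves from there.

3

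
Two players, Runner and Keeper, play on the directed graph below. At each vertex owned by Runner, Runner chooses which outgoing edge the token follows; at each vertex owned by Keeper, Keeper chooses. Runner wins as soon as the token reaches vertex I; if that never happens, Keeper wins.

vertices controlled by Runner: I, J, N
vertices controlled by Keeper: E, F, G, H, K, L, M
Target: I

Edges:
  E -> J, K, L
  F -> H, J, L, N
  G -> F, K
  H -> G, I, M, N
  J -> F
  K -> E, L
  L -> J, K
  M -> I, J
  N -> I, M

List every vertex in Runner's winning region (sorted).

I, N

A0 = {I}
A1: add {N} — N (Runner) has N→I.
A2 = A1; e.g. E (Keeper) can still go to J. Fixed point.
Runner's winning region = {I, N}.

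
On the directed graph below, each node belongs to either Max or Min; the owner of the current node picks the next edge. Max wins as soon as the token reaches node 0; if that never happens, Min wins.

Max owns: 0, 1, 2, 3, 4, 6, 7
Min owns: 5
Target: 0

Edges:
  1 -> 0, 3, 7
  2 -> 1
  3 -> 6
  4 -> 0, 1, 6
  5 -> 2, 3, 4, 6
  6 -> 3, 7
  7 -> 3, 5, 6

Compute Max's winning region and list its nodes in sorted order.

0, 1, 2, 4

A0 = {0}
A1: add {1, 4} — 1 (Max) has 1→0; 4 (Max) has 4→0.
A2: add {2} — 2 (Max) has 2→1.
A3 = A2; e.g. 3 (Max) has no edge into A2. Fixed point.
Max's winning region = {0, 1, 2, 4}.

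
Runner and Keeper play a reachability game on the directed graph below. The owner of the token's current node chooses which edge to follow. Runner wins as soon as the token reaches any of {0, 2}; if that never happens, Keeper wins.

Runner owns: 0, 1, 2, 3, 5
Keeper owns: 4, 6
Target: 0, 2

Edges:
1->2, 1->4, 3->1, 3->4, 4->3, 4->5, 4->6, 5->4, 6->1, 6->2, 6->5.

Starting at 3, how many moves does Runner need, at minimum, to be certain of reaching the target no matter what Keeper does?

A0 = {0, 2}
A1: add {1} — 1 (Runner) has 1→2.
A2: add {3} — 3 (Runner) has 3→1.
A3 = A2; e.g. 4 (Keeper) can still go to 5. Fixed point.
3 enters the attractor at level 2, so Runner can force the target in 2 moves from there.

2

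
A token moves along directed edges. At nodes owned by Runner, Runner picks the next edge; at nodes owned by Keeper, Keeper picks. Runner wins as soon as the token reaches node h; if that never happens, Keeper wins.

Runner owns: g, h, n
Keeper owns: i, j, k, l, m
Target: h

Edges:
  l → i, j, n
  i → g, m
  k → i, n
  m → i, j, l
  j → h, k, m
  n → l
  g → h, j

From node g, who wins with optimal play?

A0 = {h}
A1: add {g} — g (Runner) has g→h.
A2 = A1; e.g. i (Keeper) can still go to m. Fixed point.
g ∈ A1, so Runner can force the target.

Runner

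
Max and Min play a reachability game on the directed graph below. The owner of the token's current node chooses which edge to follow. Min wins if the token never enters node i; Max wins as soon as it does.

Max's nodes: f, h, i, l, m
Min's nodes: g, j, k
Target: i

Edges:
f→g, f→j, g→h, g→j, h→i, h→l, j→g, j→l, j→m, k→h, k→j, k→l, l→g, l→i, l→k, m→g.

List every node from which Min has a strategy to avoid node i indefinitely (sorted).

A0 = {i}
A1: add {h, l} — h (Max) has h→i; l (Max) has l→i.
A2 = A1; e.g. f (Max) has no edge into A1. Fixed point.
Max's attractor = {h, i, l}; Min avoids the target exactly from the complement.

f, g, j, k, m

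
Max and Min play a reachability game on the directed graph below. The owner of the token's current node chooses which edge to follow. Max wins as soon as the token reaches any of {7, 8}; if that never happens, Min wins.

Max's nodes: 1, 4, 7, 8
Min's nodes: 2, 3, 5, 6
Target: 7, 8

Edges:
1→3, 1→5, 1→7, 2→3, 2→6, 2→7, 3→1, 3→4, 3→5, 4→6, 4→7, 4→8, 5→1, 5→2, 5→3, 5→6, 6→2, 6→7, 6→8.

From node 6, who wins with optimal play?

A0 = {7, 8}
A1: add {1, 4} — 1 (Max) has 1→7; 4 (Max) has 4→7.
A2 = A1; e.g. 2 (Min) can still go to 3. Fixed point.
6 never enters the attractor, so Min can avoid the target forever.

Min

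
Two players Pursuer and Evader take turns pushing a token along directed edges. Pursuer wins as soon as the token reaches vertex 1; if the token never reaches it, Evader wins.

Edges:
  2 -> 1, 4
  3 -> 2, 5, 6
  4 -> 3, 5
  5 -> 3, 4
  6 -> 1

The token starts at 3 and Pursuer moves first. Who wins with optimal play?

Pursuer

Track states (vertex, player-to-move).
A0 = {(1,Pursuer), (1,Evader)}
A1: add {(2,Pursuer), (6,Pursuer), (6,Evader)}.
A2: add {(3,Pursuer)}.
(3,Pursuer) ∈ A2 ⇒ Pursuer forces the target.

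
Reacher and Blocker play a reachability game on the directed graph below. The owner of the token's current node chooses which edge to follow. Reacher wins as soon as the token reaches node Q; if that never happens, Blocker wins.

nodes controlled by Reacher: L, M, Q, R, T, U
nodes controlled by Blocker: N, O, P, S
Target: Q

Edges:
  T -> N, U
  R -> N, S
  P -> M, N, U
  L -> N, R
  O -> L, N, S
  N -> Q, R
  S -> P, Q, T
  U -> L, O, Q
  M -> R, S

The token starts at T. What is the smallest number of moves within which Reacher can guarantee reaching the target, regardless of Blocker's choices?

A0 = {Q}
A1: add {U} — U (Reacher) has U→Q.
A2: add {T} — T (Reacher) has T→U.
A3 = A2; e.g. L (Reacher) has no edge into A2. Fixed point.
T enters the attractor at level 2, so Reacher can force the target in 2 moves from there.

2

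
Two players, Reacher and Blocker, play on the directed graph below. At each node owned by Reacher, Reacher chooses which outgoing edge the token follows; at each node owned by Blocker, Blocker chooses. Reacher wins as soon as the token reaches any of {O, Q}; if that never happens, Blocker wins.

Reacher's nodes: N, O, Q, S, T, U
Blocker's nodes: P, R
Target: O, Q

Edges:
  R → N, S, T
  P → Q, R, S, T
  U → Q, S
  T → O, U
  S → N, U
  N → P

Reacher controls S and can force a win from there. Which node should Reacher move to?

A0 = {O, Q}
A1: add {T, U} — T (Reacher) has T→O; U (Reacher) has U→Q.
A2: add {S} — S (Reacher) has S→U.
A3 = A2; e.g. N (Reacher) has no edge into A2. Fixed point.
From S, successor U is in the attractor (rank 1); the other successor N is not.

U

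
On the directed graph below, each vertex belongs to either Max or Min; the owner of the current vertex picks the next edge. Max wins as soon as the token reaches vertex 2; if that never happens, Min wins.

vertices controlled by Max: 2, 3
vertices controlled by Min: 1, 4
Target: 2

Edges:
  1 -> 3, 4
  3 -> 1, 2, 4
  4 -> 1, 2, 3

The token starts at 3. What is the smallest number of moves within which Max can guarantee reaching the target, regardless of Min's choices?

A0 = {2}
A1: add {3} — 3 (Max) has 3→2.
A2 = A1; e.g. 1 (Min) can still go to 4. Fixed point.
3 enters the attractor at level 1, so Max can force the target in 1 move from there.

1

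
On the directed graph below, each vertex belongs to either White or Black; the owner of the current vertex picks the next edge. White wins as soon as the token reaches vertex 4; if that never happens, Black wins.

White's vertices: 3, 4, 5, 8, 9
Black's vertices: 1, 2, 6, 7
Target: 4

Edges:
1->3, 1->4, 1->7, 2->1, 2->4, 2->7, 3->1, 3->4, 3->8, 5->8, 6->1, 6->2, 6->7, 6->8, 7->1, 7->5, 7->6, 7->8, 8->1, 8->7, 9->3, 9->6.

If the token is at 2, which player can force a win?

A0 = {4}
A1: add {3} — 3 (White) has 3→4.
A2: add {9} — 9 (White) has 9→3.
A3 = A2; e.g. 1 (Black) can still go to 7. Fixed point.
2 never enters the attractor, so Black can avoid the target forever.

Black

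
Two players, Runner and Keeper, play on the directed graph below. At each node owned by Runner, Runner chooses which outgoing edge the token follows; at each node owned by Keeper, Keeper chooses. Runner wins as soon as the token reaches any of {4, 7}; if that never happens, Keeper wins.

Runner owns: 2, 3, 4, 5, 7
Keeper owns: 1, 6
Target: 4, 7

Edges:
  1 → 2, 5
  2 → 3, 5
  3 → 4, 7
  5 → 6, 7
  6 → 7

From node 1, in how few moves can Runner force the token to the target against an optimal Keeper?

A0 = {4, 7}
A1: add {3, 5, 6} — 3 (Runner) has 3→4; 5 (Runner) has 5→7; 6 (Keeper): all of {7} already in.
A2: add {2} — 2 (Runner) has 2→3.
A3: add {1} — 1 (Keeper): all of {2, 5} already in.
A3 = all vertices. Fixed point.
1 enters the attractor at level 3, so Runner can force the target in 3 moves from there.

3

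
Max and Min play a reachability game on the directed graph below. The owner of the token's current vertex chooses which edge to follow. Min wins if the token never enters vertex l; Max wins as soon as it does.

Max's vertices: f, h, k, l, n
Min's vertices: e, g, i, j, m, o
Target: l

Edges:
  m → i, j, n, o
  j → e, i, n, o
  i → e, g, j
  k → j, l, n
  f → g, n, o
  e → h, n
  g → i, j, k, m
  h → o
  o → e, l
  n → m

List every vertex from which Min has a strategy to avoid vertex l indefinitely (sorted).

A0 = {l}
A1: add {k} — k (Max) has k→l.
A2 = A1; e.g. e (Min) can still go to h. Fixed point.
Max's attractor = {k, l}; Min avoids the target exactly from the complement.

e, f, g, h, i, j, m, n, o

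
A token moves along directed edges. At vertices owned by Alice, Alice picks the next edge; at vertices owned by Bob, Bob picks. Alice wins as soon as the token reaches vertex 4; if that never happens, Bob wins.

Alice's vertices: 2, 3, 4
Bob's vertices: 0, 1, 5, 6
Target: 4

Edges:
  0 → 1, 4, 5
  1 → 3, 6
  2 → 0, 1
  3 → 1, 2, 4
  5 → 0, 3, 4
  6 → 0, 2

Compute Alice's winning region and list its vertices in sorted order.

A0 = {4}
A1: add {3} — 3 (Alice) has 3→4.
A2 = A1; e.g. 0 (Bob) can still go to 1. Fixed point.
Alice's winning region = {3, 4}.

3, 4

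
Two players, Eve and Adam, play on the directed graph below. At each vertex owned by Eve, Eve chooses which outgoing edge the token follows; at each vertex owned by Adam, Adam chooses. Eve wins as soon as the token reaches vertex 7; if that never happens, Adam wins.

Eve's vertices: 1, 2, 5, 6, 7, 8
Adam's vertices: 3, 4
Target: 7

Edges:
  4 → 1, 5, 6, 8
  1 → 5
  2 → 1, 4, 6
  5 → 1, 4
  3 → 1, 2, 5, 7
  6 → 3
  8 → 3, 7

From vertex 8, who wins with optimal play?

Eve

A0 = {7}
A1: add {8} — 8 (Eve) has 8→7.
A2 = A1; e.g. 1 (Eve) has no edge into A1. Fixed point.
8 ∈ A1, so Eve can force the target.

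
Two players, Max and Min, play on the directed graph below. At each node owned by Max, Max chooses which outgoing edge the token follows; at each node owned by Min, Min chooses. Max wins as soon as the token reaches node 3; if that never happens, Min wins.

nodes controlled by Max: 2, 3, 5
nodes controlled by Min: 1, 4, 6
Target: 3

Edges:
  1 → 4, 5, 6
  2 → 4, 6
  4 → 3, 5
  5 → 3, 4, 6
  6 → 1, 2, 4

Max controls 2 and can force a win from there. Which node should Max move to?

A0 = {3}
A1: add {5} — 5 (Max) has 5→3.
A2: add {4} — 4 (Min): all of {3, 5} already in.
A3: add {2} — 2 (Max) has 2→4.
A4 = A3; e.g. 1 (Min) can still go to 6. Fixed point.
From 2, successor 4 is in the attractor (rank 2); the other successor 6 is not.

4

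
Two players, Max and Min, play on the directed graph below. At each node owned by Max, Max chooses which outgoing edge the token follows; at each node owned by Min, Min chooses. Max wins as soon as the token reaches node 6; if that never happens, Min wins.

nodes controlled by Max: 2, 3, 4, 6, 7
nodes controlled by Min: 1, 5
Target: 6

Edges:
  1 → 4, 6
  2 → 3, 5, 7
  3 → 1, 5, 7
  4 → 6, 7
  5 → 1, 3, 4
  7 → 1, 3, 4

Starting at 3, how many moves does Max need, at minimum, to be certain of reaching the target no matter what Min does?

3

A0 = {6}
A1: add {4} — 4 (Max) has 4→6.
A2: add {1, 7} — 1 (Min): all of {4, 6} already in; 7 (Max) has 7→4.
A3: add {2, 3} — 2 (Max) has 2→7; 3 (Max) has 3→1.
3 enters the attractor at level 3, so Max can force the target in 3 moves from there.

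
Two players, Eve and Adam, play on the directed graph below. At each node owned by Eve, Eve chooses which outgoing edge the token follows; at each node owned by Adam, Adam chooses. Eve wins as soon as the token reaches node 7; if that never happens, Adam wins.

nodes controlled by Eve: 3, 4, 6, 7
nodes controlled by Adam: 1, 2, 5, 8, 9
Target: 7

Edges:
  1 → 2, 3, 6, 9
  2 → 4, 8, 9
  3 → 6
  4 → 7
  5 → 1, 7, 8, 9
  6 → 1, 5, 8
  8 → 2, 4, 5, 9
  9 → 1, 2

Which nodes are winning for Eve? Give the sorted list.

4, 7

A0 = {7}
A1: add {4} — 4 (Eve) has 4→7.
A2 = A1; e.g. 1 (Adam) can still go to 2. Fixed point.
Eve's winning region = {4, 7}.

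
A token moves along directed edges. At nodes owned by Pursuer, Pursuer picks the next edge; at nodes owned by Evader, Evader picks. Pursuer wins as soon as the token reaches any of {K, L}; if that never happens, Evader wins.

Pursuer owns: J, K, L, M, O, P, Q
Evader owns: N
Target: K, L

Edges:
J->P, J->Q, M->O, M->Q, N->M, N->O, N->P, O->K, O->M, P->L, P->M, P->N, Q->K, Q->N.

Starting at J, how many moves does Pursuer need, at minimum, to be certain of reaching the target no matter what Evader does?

2

A0 = {K, L}
A1: add {O, P, Q} — O (Pursuer) has O→K; P (Pursuer) has P→L; Q (Pursuer) has Q→K.
A2: add {J, M} — J (Pursuer) has J→P; M (Pursuer) has M→O.
J enters the attractor at level 2, so Pursuer can force the target in 2 moves from there.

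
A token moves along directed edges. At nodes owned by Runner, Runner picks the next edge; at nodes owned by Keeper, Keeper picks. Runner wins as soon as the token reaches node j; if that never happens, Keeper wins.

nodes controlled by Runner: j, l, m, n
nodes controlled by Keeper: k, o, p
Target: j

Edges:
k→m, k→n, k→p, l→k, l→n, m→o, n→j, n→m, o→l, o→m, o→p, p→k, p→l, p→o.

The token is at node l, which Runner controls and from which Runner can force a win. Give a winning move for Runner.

n

A0 = {j}
A1: add {n} — n (Runner) has n→j.
A2: add {l} — l (Runner) has l→n.
A3 = A2; e.g. k (Keeper) can still go to m. Fixed point.
From l, successor n is in the attractor (rank 1); the other successor k is not.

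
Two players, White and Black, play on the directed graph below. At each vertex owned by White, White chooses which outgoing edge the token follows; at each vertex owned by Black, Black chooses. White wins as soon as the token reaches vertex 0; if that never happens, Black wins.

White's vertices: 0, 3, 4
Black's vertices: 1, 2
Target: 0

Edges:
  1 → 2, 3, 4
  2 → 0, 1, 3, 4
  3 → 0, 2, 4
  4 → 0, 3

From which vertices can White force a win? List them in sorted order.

0, 3, 4

A0 = {0}
A1: add {3, 4} — 3 (White) has 3→0; 4 (White) has 4→0.
A2 = A1; e.g. 1 (Black) can still go to 2. Fixed point.
White's winning region = {0, 3, 4}.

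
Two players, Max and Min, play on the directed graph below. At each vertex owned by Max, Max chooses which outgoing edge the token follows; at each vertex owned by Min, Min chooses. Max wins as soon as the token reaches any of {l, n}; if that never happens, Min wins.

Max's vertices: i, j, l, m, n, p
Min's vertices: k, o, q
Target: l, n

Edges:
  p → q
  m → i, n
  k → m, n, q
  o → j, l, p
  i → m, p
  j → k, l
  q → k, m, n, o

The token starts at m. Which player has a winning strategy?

Max

A0 = {l, n}
A1: add {j, m} — j (Max) has j→l; m (Max) has m→n.
m ∈ A1, so Max can force the target.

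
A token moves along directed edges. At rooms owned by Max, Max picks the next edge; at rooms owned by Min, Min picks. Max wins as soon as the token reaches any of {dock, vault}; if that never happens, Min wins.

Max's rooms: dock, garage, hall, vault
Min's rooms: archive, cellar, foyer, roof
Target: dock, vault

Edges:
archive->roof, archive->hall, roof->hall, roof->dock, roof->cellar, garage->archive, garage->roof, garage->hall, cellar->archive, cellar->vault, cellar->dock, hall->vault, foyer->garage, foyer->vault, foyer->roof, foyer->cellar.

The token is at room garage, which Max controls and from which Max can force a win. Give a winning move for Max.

hall

A0 = {dock, vault}
A1: add {hall} — hall (Max) has hall→vault.
A2: add {garage} — garage (Max) has garage→hall.
A3 = A2; e.g. archive (Min) can still go to roof. Fixed point.
From garage, successor hall is in the attractor (rank 1); the other successors archive, roof are not.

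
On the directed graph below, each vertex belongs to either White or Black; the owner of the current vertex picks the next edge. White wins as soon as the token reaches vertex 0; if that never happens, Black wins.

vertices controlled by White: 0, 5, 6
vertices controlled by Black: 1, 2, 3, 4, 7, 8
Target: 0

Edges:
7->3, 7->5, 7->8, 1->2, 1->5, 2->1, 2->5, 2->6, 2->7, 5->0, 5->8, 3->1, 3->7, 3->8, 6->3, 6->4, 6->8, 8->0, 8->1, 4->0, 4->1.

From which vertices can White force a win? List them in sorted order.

A0 = {0}
A1: add {5} — 5 (White) has 5→0.
A2 = A1; e.g. 1 (Black) can still go to 2. Fixed point.
White's winning region = {0, 5}.

0, 5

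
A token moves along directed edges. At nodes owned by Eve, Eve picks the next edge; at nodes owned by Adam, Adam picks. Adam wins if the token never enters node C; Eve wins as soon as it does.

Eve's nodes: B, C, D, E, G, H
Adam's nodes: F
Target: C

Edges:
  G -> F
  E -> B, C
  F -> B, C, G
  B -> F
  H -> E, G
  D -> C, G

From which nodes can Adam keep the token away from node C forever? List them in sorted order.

B, F, G

A0 = {C}
A1: add {D, E} — D (Eve) has D→C; E (Eve) has E→C.
A2: add {H} — H (Eve) has H→E.
A3 = A2; e.g. B (Eve) has no edge into A2. Fixed point.
Eve's attractor = {C, D, E, H}; Adam avoids the target exactly from the complement.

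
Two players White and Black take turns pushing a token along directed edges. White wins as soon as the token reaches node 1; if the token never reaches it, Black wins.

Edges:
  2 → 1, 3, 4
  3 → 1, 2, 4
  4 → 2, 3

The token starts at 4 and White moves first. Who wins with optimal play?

Track states (vertex, player-to-move).
A0 = {(1,White), (1,Black)}
A1: add {(2,White), (3,White)}.
A2: add {(4,Black)}.
A3 = A2; e.g. (2,Black) stays out. (4,White) never enters ⇒ Black avoids the target.

Black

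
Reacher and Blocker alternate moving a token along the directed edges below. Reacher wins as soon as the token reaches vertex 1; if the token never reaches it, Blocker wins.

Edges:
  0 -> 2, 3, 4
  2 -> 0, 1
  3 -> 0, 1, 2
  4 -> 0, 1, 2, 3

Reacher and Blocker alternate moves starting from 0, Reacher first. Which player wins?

Blocker

Track states (vertex, player-to-move).
A0 = {(1,Reacher), (1,Blocker)}
A1: add {(2,Reacher), (3,Reacher), (4,Reacher)}.
A2: add {(0,Blocker)}.
A3 = A2; e.g. (0,Reacher) stays out. (0,Reacher) never enters ⇒ Blocker avoids the target.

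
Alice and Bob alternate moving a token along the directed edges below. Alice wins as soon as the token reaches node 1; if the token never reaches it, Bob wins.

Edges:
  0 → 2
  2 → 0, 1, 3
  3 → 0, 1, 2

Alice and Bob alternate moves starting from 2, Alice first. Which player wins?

Alice

Track states (vertex, player-to-move).
A0 = {(1,Alice), (1,Bob)}
A1: add {(2,Alice), (3,Alice)}.
(2,Alice) ∈ A1 ⇒ Alice forces the target.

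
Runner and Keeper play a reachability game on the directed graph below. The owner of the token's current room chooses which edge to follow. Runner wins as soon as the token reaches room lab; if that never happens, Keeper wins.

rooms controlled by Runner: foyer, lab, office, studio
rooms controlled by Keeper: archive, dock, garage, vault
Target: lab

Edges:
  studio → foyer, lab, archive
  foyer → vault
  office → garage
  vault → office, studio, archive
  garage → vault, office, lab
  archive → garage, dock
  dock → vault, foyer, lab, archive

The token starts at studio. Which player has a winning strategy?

Runner

A0 = {lab}
A1: add {studio} — studio (Runner) has studio→lab.
A2 = A1; e.g. garage (Keeper) can still go to vault. Fixed point.
studio ∈ A1, so Runner can force the target.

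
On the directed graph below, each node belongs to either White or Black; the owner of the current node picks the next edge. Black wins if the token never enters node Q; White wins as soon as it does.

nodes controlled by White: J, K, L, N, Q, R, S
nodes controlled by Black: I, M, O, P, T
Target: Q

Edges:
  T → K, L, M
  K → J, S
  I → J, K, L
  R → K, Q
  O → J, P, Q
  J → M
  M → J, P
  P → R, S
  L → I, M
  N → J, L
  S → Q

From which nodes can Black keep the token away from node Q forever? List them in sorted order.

A0 = {Q}
A1: add {R, S} — R (White) has R→Q; S (White) has S→Q.
A2: add {K, P} — K (White) has K→S; P (Black): all of {R, S} already in.
A3 = A2; e.g. I (Black) can still go to J. Fixed point.
White's attractor = {K, P, Q, R, S}; Black avoids the target exactly from the complement.

I, J, L, M, N, O, T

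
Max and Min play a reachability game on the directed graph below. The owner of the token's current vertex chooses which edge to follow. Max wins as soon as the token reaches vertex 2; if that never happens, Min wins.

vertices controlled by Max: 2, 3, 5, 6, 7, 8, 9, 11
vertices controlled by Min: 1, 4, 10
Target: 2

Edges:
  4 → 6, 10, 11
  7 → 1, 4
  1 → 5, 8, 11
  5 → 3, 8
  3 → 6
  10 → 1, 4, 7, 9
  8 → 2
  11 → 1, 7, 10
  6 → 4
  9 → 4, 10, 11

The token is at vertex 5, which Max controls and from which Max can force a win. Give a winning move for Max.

8

A0 = {2}
A1: add {8} — 8 (Max) has 8→2.
A2: add {5} — 5 (Max) has 5→8.
A3 = A2; e.g. 1 (Min) can still go to 11. Fixed point.
From 5, successor 8 is in the attractor (rank 1); the other successor 3 is not.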